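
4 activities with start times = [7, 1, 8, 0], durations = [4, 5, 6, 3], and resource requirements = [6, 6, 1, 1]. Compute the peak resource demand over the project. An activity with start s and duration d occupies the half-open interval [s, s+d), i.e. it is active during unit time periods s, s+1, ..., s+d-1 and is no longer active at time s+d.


Each activity i is active on [start_i, start_i + duration_i).
Compute total resource usage per time slot:
  t=0: active resources = [1], total = 1
  t=1: active resources = [6, 1], total = 7
  t=2: active resources = [6, 1], total = 7
  t=3: active resources = [6], total = 6
  t=4: active resources = [6], total = 6
  t=5: active resources = [6], total = 6
  t=6: active resources = [], total = 0
  t=7: active resources = [6], total = 6
  t=8: active resources = [6, 1], total = 7
  t=9: active resources = [6, 1], total = 7
  t=10: active resources = [6, 1], total = 7
  t=11: active resources = [1], total = 1
  t=12: active resources = [1], total = 1
  t=13: active resources = [1], total = 1
Peak resource demand = 7

7


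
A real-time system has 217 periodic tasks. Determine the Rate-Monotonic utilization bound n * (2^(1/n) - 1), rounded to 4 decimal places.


Compute 2^(1/217) = 1.0031993336
Subtract 1: 1.0031993336 - 1 = 0.0031993336
Multiply by n: 217 * 0.0031993336 = 0.6942553912
Round to 4 dp: 0.6943

0.6943


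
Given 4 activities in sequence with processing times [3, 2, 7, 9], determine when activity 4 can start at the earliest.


Activity 4 starts after activities 1 through 3 complete.
Predecessor durations: [3, 2, 7]
ES = 3 + 2 + 7 = 12

12


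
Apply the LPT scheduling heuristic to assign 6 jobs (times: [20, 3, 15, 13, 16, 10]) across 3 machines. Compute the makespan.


Sort jobs in decreasing order (LPT): [20, 16, 15, 13, 10, 3]
Assign each job to the least loaded machine:
  Machine 1: jobs [20, 3], load = 23
  Machine 2: jobs [16, 10], load = 26
  Machine 3: jobs [15, 13], load = 28
Makespan = max load = 28

28


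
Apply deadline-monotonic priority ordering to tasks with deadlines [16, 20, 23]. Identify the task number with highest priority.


Sort tasks by relative deadline (ascending):
  Task 1: deadline = 16
  Task 2: deadline = 20
  Task 3: deadline = 23
Priority order (highest first): [1, 2, 3]
Highest priority task = 1

1


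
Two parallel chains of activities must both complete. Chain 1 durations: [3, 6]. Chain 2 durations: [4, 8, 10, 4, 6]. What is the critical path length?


Path A total = 3 + 6 = 9
Path B total = 4 + 8 + 10 + 4 + 6 = 32
Critical path = longest path = max(9, 32) = 32

32


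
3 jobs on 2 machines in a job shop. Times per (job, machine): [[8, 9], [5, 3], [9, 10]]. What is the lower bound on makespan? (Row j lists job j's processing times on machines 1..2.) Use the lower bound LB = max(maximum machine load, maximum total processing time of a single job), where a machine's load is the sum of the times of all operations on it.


Machine loads:
  Machine 1: 8 + 5 + 9 = 22
  Machine 2: 9 + 3 + 10 = 22
Max machine load = 22
Job totals:
  Job 1: 17
  Job 2: 8
  Job 3: 19
Max job total = 19
Lower bound = max(22, 19) = 22

22


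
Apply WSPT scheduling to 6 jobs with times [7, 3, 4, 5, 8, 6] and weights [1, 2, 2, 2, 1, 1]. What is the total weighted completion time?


Compute p/w ratios and sort ascending (WSPT): [(3, 2), (4, 2), (5, 2), (6, 1), (7, 1), (8, 1)]
Compute weighted completion times:
  Job (p=3,w=2): C=3, w*C=2*3=6
  Job (p=4,w=2): C=7, w*C=2*7=14
  Job (p=5,w=2): C=12, w*C=2*12=24
  Job (p=6,w=1): C=18, w*C=1*18=18
  Job (p=7,w=1): C=25, w*C=1*25=25
  Job (p=8,w=1): C=33, w*C=1*33=33
Total weighted completion time = 120

120


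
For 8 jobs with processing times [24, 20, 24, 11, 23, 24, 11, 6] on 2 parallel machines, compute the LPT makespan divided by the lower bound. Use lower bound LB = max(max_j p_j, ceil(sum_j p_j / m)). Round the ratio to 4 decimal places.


LPT order: [24, 24, 24, 23, 20, 11, 11, 6]
Machine loads after assignment: [70, 73]
LPT makespan = 73
Lower bound = max(max_job, ceil(total/2)) = max(24, 72) = 72
Ratio = 73 / 72 = 1.0139

1.0139


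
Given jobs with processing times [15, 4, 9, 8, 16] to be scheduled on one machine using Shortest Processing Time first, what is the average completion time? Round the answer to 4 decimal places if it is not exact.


Sort jobs by processing time (SPT order): [4, 8, 9, 15, 16]
Compute completion times sequentially:
  Job 1: processing = 4, completes at 4
  Job 2: processing = 8, completes at 12
  Job 3: processing = 9, completes at 21
  Job 4: processing = 15, completes at 36
  Job 5: processing = 16, completes at 52
Sum of completion times = 125
Average completion time = 125/5 = 25.0

25.0


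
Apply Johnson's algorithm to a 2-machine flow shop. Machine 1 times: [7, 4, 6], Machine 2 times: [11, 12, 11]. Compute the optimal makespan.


Apply Johnson's rule:
  Group 1 (a <= b): [(2, 4, 12), (3, 6, 11), (1, 7, 11)]
  Group 2 (a > b): []
Optimal job order: [2, 3, 1]
Schedule:
  Job 2: M1 done at 4, M2 done at 16
  Job 3: M1 done at 10, M2 done at 27
  Job 1: M1 done at 17, M2 done at 38
Makespan = 38

38


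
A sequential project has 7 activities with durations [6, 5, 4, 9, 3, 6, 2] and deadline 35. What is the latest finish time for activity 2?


LF(activity 2) = deadline - sum of successor durations
Successors: activities 3 through 7 with durations [4, 9, 3, 6, 2]
Sum of successor durations = 24
LF = 35 - 24 = 11

11


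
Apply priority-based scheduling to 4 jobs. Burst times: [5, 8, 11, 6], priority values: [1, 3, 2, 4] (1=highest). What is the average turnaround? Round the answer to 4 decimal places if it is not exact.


Sort by priority (ascending = highest first):
Order: [(1, 5), (2, 11), (3, 8), (4, 6)]
Completion times:
  Priority 1, burst=5, C=5
  Priority 2, burst=11, C=16
  Priority 3, burst=8, C=24
  Priority 4, burst=6, C=30
Average turnaround = 75/4 = 18.75

18.75


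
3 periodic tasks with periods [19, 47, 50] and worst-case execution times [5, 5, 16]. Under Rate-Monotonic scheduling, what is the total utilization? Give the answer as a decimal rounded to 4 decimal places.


Compute individual utilizations (exact fractions):
  Task 1: C/T = 5/19 (approx. 0.2632)
  Task 2: C/T = 5/47 (approx. 0.1064)
  Task 3: C/T = 16/50 = 8/25 (approx. 0.32)
Total utilization U = 5/19 + 5/47 + 8/25 = 15394/22325
Rounded to 4 decimal places: U = 0.6895
RM (Liu & Layland) bound for 3 tasks = 0.779763; compare with U = 15394/22325 (approx. 0.689541)
U <= bound, so schedulable by RM sufficient condition.

0.6895


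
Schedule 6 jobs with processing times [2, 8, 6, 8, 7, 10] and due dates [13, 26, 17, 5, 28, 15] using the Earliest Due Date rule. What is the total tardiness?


Sort by due date (EDD order): [(8, 5), (2, 13), (10, 15), (6, 17), (8, 26), (7, 28)]
Compute completion times and tardiness:
  Job 1: p=8, d=5, C=8, tardiness=max(0,8-5)=3
  Job 2: p=2, d=13, C=10, tardiness=max(0,10-13)=0
  Job 3: p=10, d=15, C=20, tardiness=max(0,20-15)=5
  Job 4: p=6, d=17, C=26, tardiness=max(0,26-17)=9
  Job 5: p=8, d=26, C=34, tardiness=max(0,34-26)=8
  Job 6: p=7, d=28, C=41, tardiness=max(0,41-28)=13
Total tardiness = 38

38


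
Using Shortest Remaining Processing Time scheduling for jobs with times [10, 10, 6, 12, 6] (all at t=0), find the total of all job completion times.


Since all jobs arrive at t=0, SRPT equals SPT ordering.
SPT order: [6, 6, 10, 10, 12]
Completion times:
  Job 1: p=6, C=6
  Job 2: p=6, C=12
  Job 3: p=10, C=22
  Job 4: p=10, C=32
  Job 5: p=12, C=44
Total completion time = 6 + 12 + 22 + 32 + 44 = 116

116


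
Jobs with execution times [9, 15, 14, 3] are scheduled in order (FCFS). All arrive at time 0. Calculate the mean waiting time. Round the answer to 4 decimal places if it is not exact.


FCFS order (as given): [9, 15, 14, 3]
Waiting times:
  Job 1: wait = 0
  Job 2: wait = 9
  Job 3: wait = 24
  Job 4: wait = 38
Sum of waiting times = 71
Average waiting time = 71/4 = 17.75

17.75


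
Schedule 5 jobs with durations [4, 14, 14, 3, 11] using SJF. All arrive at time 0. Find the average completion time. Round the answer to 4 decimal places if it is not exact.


SJF order (ascending): [3, 4, 11, 14, 14]
Completion times:
  Job 1: burst=3, C=3
  Job 2: burst=4, C=7
  Job 3: burst=11, C=18
  Job 4: burst=14, C=32
  Job 5: burst=14, C=46
Average completion = 106/5 = 21.2

21.2


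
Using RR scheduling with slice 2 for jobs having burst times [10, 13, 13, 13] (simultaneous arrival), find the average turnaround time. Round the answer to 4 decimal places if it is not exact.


Time quantum = 2
Execution trace:
  J1 runs 2 units, time = 2
  J2 runs 2 units, time = 4
  J3 runs 2 units, time = 6
  J4 runs 2 units, time = 8
  J1 runs 2 units, time = 10
  J2 runs 2 units, time = 12
  J3 runs 2 units, time = 14
  J4 runs 2 units, time = 16
  J1 runs 2 units, time = 18
  J2 runs 2 units, time = 20
  J3 runs 2 units, time = 22
  J4 runs 2 units, time = 24
  J1 runs 2 units, time = 26
  J2 runs 2 units, time = 28
  J3 runs 2 units, time = 30
  J4 runs 2 units, time = 32
  J1 runs 2 units, time = 34
  J2 runs 2 units, time = 36
  J3 runs 2 units, time = 38
  J4 runs 2 units, time = 40
  J2 runs 2 units, time = 42
  J3 runs 2 units, time = 44
  J4 runs 2 units, time = 46
  J2 runs 1 units, time = 47
  J3 runs 1 units, time = 48
  J4 runs 1 units, time = 49
Finish times: [34, 47, 48, 49]
Average turnaround = 178/4 = 44.5

44.5


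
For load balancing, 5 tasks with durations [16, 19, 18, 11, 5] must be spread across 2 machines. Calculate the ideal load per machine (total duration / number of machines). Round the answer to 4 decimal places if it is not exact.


Total processing time = 16 + 19 + 18 + 11 + 5 = 69
Number of machines = 2
Ideal balanced load = 69 / 2 = 34.5

34.5


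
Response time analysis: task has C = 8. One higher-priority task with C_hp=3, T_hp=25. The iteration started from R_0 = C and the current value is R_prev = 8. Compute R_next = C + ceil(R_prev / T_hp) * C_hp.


R_next = C + ceil(R_prev / T_hp) * C_hp
ceil(8 / 25) = ceil(0.32) = 1
Interference = 1 * 3 = 3
R_next = 8 + 3 = 11

11


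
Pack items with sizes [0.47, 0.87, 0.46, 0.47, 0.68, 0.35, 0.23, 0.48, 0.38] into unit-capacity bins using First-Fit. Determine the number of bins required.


Place items sequentially using First-Fit:
  Item 0.47 -> new Bin 1
  Item 0.87 -> new Bin 2
  Item 0.46 -> Bin 1 (now 0.93)
  Item 0.47 -> new Bin 3
  Item 0.68 -> new Bin 4
  Item 0.35 -> Bin 3 (now 0.82)
  Item 0.23 -> Bin 4 (now 0.91)
  Item 0.48 -> new Bin 5
  Item 0.38 -> Bin 5 (now 0.86)
Total bins used = 5

5


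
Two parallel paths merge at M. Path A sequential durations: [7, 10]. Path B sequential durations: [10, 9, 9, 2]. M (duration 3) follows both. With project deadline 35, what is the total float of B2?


Forward pass: ES(B2) = sum of predecessors on chain B = 10
EF = ES + duration = 10 + 9 = 19
Backward pass: LF(M) = deadline = 35; LS(M) = 35 - 3 = 32
LF(B2) = LS(M) - sum(successors on chain B) = 32 - 11 = 21
LS = LF - duration = 21 - 9 = 12
Total float = LS - ES = 12 - 10 = 2

2


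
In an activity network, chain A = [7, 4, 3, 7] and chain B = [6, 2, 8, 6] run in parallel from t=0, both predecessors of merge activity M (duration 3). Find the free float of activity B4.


ES(B4) = sum of predecessors on chain B = 16
EF(B4) = ES + duration = 16 + 6 = 22
Successor of B4 is M. ES(M) = max(sum(A), sum(B)) = max(21, 22) = 22
Free float = ES(successor) - EF(current) = 22 - 22 = 0

0


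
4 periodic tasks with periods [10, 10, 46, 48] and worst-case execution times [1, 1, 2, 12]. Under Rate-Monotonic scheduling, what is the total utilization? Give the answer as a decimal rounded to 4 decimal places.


Compute individual utilizations (exact fractions):
  Task 1: C/T = 1/10 (approx. 0.1)
  Task 2: C/T = 1/10 (approx. 0.1)
  Task 3: C/T = 2/46 = 1/23 (approx. 0.0435)
  Task 4: C/T = 12/48 = 1/4 (approx. 0.25)
Total utilization U = 1/10 + 1/10 + 1/23 + 1/4 = 227/460
Rounded to 4 decimal places: U = 0.4935
RM (Liu & Layland) bound for 4 tasks = 0.756828; compare with U = 227/460 (approx. 0.493478)
U <= bound, so schedulable by RM sufficient condition.

0.4935


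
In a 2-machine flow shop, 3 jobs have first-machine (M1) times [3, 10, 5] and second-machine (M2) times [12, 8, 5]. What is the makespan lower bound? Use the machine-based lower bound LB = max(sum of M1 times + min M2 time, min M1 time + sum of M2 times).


LB1 = sum(M1 times) + min(M2 times) = 18 + 5 = 23
LB2 = min(M1 times) + sum(M2 times) = 3 + 25 = 28
Lower bound = max(LB1, LB2) = max(23, 28) = 28

28


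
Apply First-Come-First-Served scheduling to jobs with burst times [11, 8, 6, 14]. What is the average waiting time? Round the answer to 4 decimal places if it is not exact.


FCFS order (as given): [11, 8, 6, 14]
Waiting times:
  Job 1: wait = 0
  Job 2: wait = 11
  Job 3: wait = 19
  Job 4: wait = 25
Sum of waiting times = 55
Average waiting time = 55/4 = 13.75

13.75


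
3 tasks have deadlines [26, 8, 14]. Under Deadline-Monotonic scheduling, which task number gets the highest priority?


Sort tasks by relative deadline (ascending):
  Task 2: deadline = 8
  Task 3: deadline = 14
  Task 1: deadline = 26
Priority order (highest first): [2, 3, 1]
Highest priority task = 2

2


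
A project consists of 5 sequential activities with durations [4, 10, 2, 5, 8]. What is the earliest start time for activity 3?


Activity 3 starts after activities 1 through 2 complete.
Predecessor durations: [4, 10]
ES = 4 + 10 = 14

14


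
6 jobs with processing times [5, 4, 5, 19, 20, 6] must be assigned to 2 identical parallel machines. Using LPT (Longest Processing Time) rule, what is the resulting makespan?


Sort jobs in decreasing order (LPT): [20, 19, 6, 5, 5, 4]
Assign each job to the least loaded machine:
  Machine 1: jobs [20, 5, 5], load = 30
  Machine 2: jobs [19, 6, 4], load = 29
Makespan = max load = 30

30


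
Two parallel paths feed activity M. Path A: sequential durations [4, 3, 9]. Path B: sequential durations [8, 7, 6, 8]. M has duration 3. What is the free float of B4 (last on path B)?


ES(B4) = sum of predecessors on chain B = 21
EF(B4) = ES + duration = 21 + 8 = 29
Successor of B4 is M. ES(M) = max(sum(A), sum(B)) = max(16, 29) = 29
Free float = ES(successor) - EF(current) = 29 - 29 = 0

0


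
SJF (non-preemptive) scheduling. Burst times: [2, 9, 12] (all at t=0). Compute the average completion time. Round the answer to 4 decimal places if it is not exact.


SJF order (ascending): [2, 9, 12]
Completion times:
  Job 1: burst=2, C=2
  Job 2: burst=9, C=11
  Job 3: burst=12, C=23
Average completion = 36/3 = 12.0

12.0


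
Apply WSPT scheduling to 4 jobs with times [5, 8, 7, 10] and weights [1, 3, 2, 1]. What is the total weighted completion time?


Compute p/w ratios and sort ascending (WSPT): [(8, 3), (7, 2), (5, 1), (10, 1)]
Compute weighted completion times:
  Job (p=8,w=3): C=8, w*C=3*8=24
  Job (p=7,w=2): C=15, w*C=2*15=30
  Job (p=5,w=1): C=20, w*C=1*20=20
  Job (p=10,w=1): C=30, w*C=1*30=30
Total weighted completion time = 104

104


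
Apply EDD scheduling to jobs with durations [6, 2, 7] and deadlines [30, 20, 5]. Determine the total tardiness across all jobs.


Sort by due date (EDD order): [(7, 5), (2, 20), (6, 30)]
Compute completion times and tardiness:
  Job 1: p=7, d=5, C=7, tardiness=max(0,7-5)=2
  Job 2: p=2, d=20, C=9, tardiness=max(0,9-20)=0
  Job 3: p=6, d=30, C=15, tardiness=max(0,15-30)=0
Total tardiness = 2

2


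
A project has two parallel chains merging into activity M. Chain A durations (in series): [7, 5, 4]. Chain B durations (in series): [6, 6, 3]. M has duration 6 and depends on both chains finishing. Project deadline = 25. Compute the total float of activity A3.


Forward pass: ES(A3) = sum of predecessors on chain A = 12
EF = ES + duration = 12 + 4 = 16
Backward pass: LF(M) = deadline = 25; LS(M) = 25 - 6 = 19
LF(A3) = LS(M) - sum(successors on chain A) = 19 - 0 = 19
LS = LF - duration = 19 - 4 = 15
Total float = LS - ES = 15 - 12 = 3

3


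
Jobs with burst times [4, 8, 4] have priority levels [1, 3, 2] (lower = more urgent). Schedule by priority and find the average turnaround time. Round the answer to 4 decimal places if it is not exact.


Sort by priority (ascending = highest first):
Order: [(1, 4), (2, 4), (3, 8)]
Completion times:
  Priority 1, burst=4, C=4
  Priority 2, burst=4, C=8
  Priority 3, burst=8, C=16
Average turnaround = 28/3 = 9.3333

9.3333


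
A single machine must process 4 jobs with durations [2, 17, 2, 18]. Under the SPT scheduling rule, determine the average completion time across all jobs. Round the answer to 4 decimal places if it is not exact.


Sort jobs by processing time (SPT order): [2, 2, 17, 18]
Compute completion times sequentially:
  Job 1: processing = 2, completes at 2
  Job 2: processing = 2, completes at 4
  Job 3: processing = 17, completes at 21
  Job 4: processing = 18, completes at 39
Sum of completion times = 66
Average completion time = 66/4 = 16.5

16.5


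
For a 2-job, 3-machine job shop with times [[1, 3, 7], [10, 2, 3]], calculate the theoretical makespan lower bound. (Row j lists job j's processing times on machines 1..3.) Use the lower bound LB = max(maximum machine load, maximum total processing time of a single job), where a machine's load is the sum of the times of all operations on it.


Machine loads:
  Machine 1: 1 + 10 = 11
  Machine 2: 3 + 2 = 5
  Machine 3: 7 + 3 = 10
Max machine load = 11
Job totals:
  Job 1: 11
  Job 2: 15
Max job total = 15
Lower bound = max(11, 15) = 15

15


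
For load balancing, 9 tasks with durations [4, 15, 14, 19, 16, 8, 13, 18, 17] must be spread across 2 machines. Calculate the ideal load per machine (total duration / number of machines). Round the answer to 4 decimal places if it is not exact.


Total processing time = 4 + 15 + 14 + 19 + 16 + 8 + 13 + 18 + 17 = 124
Number of machines = 2
Ideal balanced load = 124 / 2 = 62.0

62.0


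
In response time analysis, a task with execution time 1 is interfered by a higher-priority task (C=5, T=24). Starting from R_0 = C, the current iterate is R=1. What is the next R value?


R_next = C + ceil(R_prev / T_hp) * C_hp
ceil(1 / 24) = ceil(0.0417) = 1
Interference = 1 * 5 = 5
R_next = 1 + 5 = 6

6


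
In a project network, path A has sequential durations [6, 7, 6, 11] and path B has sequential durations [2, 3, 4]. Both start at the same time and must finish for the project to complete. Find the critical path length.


Path A total = 6 + 7 + 6 + 11 = 30
Path B total = 2 + 3 + 4 = 9
Critical path = longest path = max(30, 9) = 30

30


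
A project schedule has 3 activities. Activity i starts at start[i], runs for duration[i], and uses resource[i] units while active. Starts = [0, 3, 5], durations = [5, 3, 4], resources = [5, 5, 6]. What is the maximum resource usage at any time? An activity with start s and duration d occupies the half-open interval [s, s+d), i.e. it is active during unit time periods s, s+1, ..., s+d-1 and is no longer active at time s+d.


Each activity i is active on [start_i, start_i + duration_i).
Compute total resource usage per time slot:
  t=0: active resources = [5], total = 5
  t=1: active resources = [5], total = 5
  t=2: active resources = [5], total = 5
  t=3: active resources = [5, 5], total = 10
  t=4: active resources = [5, 5], total = 10
  t=5: active resources = [5, 6], total = 11
  t=6: active resources = [6], total = 6
  t=7: active resources = [6], total = 6
  t=8: active resources = [6], total = 6
Peak resource demand = 11

11


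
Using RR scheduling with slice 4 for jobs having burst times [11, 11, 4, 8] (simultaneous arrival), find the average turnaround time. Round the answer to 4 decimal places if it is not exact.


Time quantum = 4
Execution trace:
  J1 runs 4 units, time = 4
  J2 runs 4 units, time = 8
  J3 runs 4 units, time = 12
  J4 runs 4 units, time = 16
  J1 runs 4 units, time = 20
  J2 runs 4 units, time = 24
  J4 runs 4 units, time = 28
  J1 runs 3 units, time = 31
  J2 runs 3 units, time = 34
Finish times: [31, 34, 12, 28]
Average turnaround = 105/4 = 26.25

26.25


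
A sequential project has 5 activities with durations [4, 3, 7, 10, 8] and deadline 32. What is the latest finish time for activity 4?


LF(activity 4) = deadline - sum of successor durations
Successors: activities 5 through 5 with durations [8]
Sum of successor durations = 8
LF = 32 - 8 = 24

24


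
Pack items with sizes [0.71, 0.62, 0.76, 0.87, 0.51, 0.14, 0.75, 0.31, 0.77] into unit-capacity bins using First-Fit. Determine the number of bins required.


Place items sequentially using First-Fit:
  Item 0.71 -> new Bin 1
  Item 0.62 -> new Bin 2
  Item 0.76 -> new Bin 3
  Item 0.87 -> new Bin 4
  Item 0.51 -> new Bin 5
  Item 0.14 -> Bin 1 (now 0.85)
  Item 0.75 -> new Bin 6
  Item 0.31 -> Bin 2 (now 0.93)
  Item 0.77 -> new Bin 7
Total bins used = 7

7


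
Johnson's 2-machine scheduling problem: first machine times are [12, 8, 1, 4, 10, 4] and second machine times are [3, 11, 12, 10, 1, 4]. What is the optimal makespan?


Apply Johnson's rule:
  Group 1 (a <= b): [(3, 1, 12), (4, 4, 10), (6, 4, 4), (2, 8, 11)]
  Group 2 (a > b): [(1, 12, 3), (5, 10, 1)]
Optimal job order: [3, 4, 6, 2, 1, 5]
Schedule:
  Job 3: M1 done at 1, M2 done at 13
  Job 4: M1 done at 5, M2 done at 23
  Job 6: M1 done at 9, M2 done at 27
  Job 2: M1 done at 17, M2 done at 38
  Job 1: M1 done at 29, M2 done at 41
  Job 5: M1 done at 39, M2 done at 42
Makespan = 42

42


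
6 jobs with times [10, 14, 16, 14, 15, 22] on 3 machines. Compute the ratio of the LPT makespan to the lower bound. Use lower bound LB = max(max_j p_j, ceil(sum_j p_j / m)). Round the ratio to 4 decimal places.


LPT order: [22, 16, 15, 14, 14, 10]
Machine loads after assignment: [32, 30, 29]
LPT makespan = 32
Lower bound = max(max_job, ceil(total/3)) = max(22, 31) = 31
Ratio = 32 / 31 = 1.0323

1.0323


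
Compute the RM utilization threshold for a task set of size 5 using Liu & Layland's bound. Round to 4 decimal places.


Compute 2^(1/5) = 1.1486983550
Subtract 1: 1.1486983550 - 1 = 0.1486983550
Multiply by n: 5 * 0.1486983550 = 0.7434917750
Round to 4 dp: 0.7435

0.7435


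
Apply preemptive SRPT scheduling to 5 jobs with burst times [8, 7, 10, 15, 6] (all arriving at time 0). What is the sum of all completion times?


Since all jobs arrive at t=0, SRPT equals SPT ordering.
SPT order: [6, 7, 8, 10, 15]
Completion times:
  Job 1: p=6, C=6
  Job 2: p=7, C=13
  Job 3: p=8, C=21
  Job 4: p=10, C=31
  Job 5: p=15, C=46
Total completion time = 6 + 13 + 21 + 31 + 46 = 117

117


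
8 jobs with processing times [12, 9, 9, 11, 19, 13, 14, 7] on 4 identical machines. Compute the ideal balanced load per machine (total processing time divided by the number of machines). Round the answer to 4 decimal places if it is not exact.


Total processing time = 12 + 9 + 9 + 11 + 19 + 13 + 14 + 7 = 94
Number of machines = 4
Ideal balanced load = 94 / 4 = 23.5

23.5


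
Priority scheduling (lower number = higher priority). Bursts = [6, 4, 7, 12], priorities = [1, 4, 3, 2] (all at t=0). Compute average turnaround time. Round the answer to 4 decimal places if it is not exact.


Sort by priority (ascending = highest first):
Order: [(1, 6), (2, 12), (3, 7), (4, 4)]
Completion times:
  Priority 1, burst=6, C=6
  Priority 2, burst=12, C=18
  Priority 3, burst=7, C=25
  Priority 4, burst=4, C=29
Average turnaround = 78/4 = 19.5

19.5


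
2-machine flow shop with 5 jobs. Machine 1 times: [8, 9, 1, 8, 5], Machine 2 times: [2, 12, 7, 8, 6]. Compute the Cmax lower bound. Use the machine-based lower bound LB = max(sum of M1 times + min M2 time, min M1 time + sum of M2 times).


LB1 = sum(M1 times) + min(M2 times) = 31 + 2 = 33
LB2 = min(M1 times) + sum(M2 times) = 1 + 35 = 36
Lower bound = max(LB1, LB2) = max(33, 36) = 36

36


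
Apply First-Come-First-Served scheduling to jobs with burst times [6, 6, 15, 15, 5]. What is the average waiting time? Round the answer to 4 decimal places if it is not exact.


FCFS order (as given): [6, 6, 15, 15, 5]
Waiting times:
  Job 1: wait = 0
  Job 2: wait = 6
  Job 3: wait = 12
  Job 4: wait = 27
  Job 5: wait = 42
Sum of waiting times = 87
Average waiting time = 87/5 = 17.4

17.4


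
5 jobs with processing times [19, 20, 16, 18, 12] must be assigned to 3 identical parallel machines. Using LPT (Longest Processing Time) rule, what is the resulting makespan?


Sort jobs in decreasing order (LPT): [20, 19, 18, 16, 12]
Assign each job to the least loaded machine:
  Machine 1: jobs [20], load = 20
  Machine 2: jobs [19, 12], load = 31
  Machine 3: jobs [18, 16], load = 34
Makespan = max load = 34

34


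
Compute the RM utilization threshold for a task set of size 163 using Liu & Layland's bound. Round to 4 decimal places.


Compute 2^(1/163) = 1.0042614911
Subtract 1: 1.0042614911 - 1 = 0.0042614911
Multiply by n: 163 * 0.0042614911 = 0.6946230493
Round to 4 dp: 0.6946

0.6946


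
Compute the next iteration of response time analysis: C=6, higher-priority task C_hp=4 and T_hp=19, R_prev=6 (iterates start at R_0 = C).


R_next = C + ceil(R_prev / T_hp) * C_hp
ceil(6 / 19) = ceil(0.3158) = 1
Interference = 1 * 4 = 4
R_next = 6 + 4 = 10

10


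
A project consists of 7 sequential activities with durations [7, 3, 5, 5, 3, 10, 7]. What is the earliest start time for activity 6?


Activity 6 starts after activities 1 through 5 complete.
Predecessor durations: [7, 3, 5, 5, 3]
ES = 7 + 3 + 5 + 5 + 3 = 23

23


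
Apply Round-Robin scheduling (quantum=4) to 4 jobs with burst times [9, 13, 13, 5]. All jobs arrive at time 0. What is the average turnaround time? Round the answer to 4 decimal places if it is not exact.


Time quantum = 4
Execution trace:
  J1 runs 4 units, time = 4
  J2 runs 4 units, time = 8
  J3 runs 4 units, time = 12
  J4 runs 4 units, time = 16
  J1 runs 4 units, time = 20
  J2 runs 4 units, time = 24
  J3 runs 4 units, time = 28
  J4 runs 1 units, time = 29
  J1 runs 1 units, time = 30
  J2 runs 4 units, time = 34
  J3 runs 4 units, time = 38
  J2 runs 1 units, time = 39
  J3 runs 1 units, time = 40
Finish times: [30, 39, 40, 29]
Average turnaround = 138/4 = 34.5

34.5


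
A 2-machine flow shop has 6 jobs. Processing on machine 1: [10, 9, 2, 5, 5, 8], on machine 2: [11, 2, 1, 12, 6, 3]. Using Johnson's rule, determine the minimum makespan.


Apply Johnson's rule:
  Group 1 (a <= b): [(4, 5, 12), (5, 5, 6), (1, 10, 11)]
  Group 2 (a > b): [(6, 8, 3), (2, 9, 2), (3, 2, 1)]
Optimal job order: [4, 5, 1, 6, 2, 3]
Schedule:
  Job 4: M1 done at 5, M2 done at 17
  Job 5: M1 done at 10, M2 done at 23
  Job 1: M1 done at 20, M2 done at 34
  Job 6: M1 done at 28, M2 done at 37
  Job 2: M1 done at 37, M2 done at 39
  Job 3: M1 done at 39, M2 done at 40
Makespan = 40

40


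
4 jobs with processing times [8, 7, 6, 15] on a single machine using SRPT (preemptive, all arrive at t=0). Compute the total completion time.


Since all jobs arrive at t=0, SRPT equals SPT ordering.
SPT order: [6, 7, 8, 15]
Completion times:
  Job 1: p=6, C=6
  Job 2: p=7, C=13
  Job 3: p=8, C=21
  Job 4: p=15, C=36
Total completion time = 6 + 13 + 21 + 36 = 76

76


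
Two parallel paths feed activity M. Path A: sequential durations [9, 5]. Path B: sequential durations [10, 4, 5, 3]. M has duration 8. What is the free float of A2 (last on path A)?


ES(A2) = sum of predecessors on chain A = 9
EF(A2) = ES + duration = 9 + 5 = 14
Successor of A2 is M. ES(M) = max(sum(A), sum(B)) = max(14, 22) = 22
Free float = ES(successor) - EF(current) = 22 - 14 = 8

8


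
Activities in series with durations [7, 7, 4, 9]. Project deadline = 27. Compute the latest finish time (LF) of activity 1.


LF(activity 1) = deadline - sum of successor durations
Successors: activities 2 through 4 with durations [7, 4, 9]
Sum of successor durations = 20
LF = 27 - 20 = 7

7


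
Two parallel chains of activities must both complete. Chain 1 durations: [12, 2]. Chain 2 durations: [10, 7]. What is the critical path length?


Path A total = 12 + 2 = 14
Path B total = 10 + 7 = 17
Critical path = longest path = max(14, 17) = 17

17


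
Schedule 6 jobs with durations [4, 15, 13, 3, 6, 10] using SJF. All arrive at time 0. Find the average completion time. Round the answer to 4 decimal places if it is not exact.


SJF order (ascending): [3, 4, 6, 10, 13, 15]
Completion times:
  Job 1: burst=3, C=3
  Job 2: burst=4, C=7
  Job 3: burst=6, C=13
  Job 4: burst=10, C=23
  Job 5: burst=13, C=36
  Job 6: burst=15, C=51
Average completion = 133/6 = 22.1667

22.1667


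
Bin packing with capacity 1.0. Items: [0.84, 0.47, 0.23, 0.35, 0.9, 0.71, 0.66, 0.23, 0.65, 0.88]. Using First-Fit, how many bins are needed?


Place items sequentially using First-Fit:
  Item 0.84 -> new Bin 1
  Item 0.47 -> new Bin 2
  Item 0.23 -> Bin 2 (now 0.7)
  Item 0.35 -> new Bin 3
  Item 0.9 -> new Bin 4
  Item 0.71 -> new Bin 5
  Item 0.66 -> new Bin 6
  Item 0.23 -> Bin 2 (now 0.93)
  Item 0.65 -> Bin 3 (now 1.0)
  Item 0.88 -> new Bin 7
Total bins used = 7

7


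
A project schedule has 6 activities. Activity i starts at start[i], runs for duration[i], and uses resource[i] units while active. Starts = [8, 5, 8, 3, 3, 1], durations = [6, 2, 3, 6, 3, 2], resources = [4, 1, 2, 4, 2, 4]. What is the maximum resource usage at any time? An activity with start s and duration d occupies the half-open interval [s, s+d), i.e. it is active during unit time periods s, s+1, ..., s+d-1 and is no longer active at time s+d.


Each activity i is active on [start_i, start_i + duration_i).
Compute total resource usage per time slot:
  t=0: active resources = [], total = 0
  t=1: active resources = [4], total = 4
  t=2: active resources = [4], total = 4
  t=3: active resources = [4, 2], total = 6
  t=4: active resources = [4, 2], total = 6
  t=5: active resources = [1, 4, 2], total = 7
  t=6: active resources = [1, 4], total = 5
  t=7: active resources = [4], total = 4
  t=8: active resources = [4, 2, 4], total = 10
  t=9: active resources = [4, 2], total = 6
  t=10: active resources = [4, 2], total = 6
  t=11: active resources = [4], total = 4
  t=12: active resources = [4], total = 4
  t=13: active resources = [4], total = 4
Peak resource demand = 10

10


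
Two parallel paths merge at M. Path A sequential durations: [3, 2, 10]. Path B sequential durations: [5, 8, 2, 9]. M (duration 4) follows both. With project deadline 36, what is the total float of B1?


Forward pass: ES(B1) = sum of predecessors on chain B = 0
EF = ES + duration = 0 + 5 = 5
Backward pass: LF(M) = deadline = 36; LS(M) = 36 - 4 = 32
LF(B1) = LS(M) - sum(successors on chain B) = 32 - 19 = 13
LS = LF - duration = 13 - 5 = 8
Total float = LS - ES = 8 - 0 = 8

8


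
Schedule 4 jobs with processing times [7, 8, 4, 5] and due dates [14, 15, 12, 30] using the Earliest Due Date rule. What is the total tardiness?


Sort by due date (EDD order): [(4, 12), (7, 14), (8, 15), (5, 30)]
Compute completion times and tardiness:
  Job 1: p=4, d=12, C=4, tardiness=max(0,4-12)=0
  Job 2: p=7, d=14, C=11, tardiness=max(0,11-14)=0
  Job 3: p=8, d=15, C=19, tardiness=max(0,19-15)=4
  Job 4: p=5, d=30, C=24, tardiness=max(0,24-30)=0
Total tardiness = 4

4


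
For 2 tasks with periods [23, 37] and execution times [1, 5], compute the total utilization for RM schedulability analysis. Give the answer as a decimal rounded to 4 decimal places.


Compute individual utilizations (exact fractions):
  Task 1: C/T = 1/23 (approx. 0.0435)
  Task 2: C/T = 5/37 (approx. 0.1351)
Total utilization U = 1/23 + 5/37 = 152/851
Rounded to 4 decimal places: U = 0.1786
RM (Liu & Layland) bound for 2 tasks = 0.828427; compare with U = 152/851 (approx. 0.178613)
U <= bound, so schedulable by RM sufficient condition.

0.1786


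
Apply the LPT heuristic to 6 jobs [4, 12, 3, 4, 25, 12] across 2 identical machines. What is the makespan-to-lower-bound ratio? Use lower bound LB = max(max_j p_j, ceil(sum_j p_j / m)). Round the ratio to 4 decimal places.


LPT order: [25, 12, 12, 4, 4, 3]
Machine loads after assignment: [29, 31]
LPT makespan = 31
Lower bound = max(max_job, ceil(total/2)) = max(25, 30) = 30
Ratio = 31 / 30 = 1.0333

1.0333


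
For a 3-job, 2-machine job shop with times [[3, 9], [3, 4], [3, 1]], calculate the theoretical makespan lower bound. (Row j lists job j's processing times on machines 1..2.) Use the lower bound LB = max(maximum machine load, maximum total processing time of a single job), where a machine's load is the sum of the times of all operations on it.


Machine loads:
  Machine 1: 3 + 3 + 3 = 9
  Machine 2: 9 + 4 + 1 = 14
Max machine load = 14
Job totals:
  Job 1: 12
  Job 2: 7
  Job 3: 4
Max job total = 12
Lower bound = max(14, 12) = 14

14


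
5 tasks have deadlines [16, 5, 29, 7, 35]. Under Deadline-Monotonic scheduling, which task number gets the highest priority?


Sort tasks by relative deadline (ascending):
  Task 2: deadline = 5
  Task 4: deadline = 7
  Task 1: deadline = 16
  Task 3: deadline = 29
  Task 5: deadline = 35
Priority order (highest first): [2, 4, 1, 3, 5]
Highest priority task = 2

2


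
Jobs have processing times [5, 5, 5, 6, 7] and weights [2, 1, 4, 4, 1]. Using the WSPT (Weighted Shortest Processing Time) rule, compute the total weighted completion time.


Compute p/w ratios and sort ascending (WSPT): [(5, 4), (6, 4), (5, 2), (5, 1), (7, 1)]
Compute weighted completion times:
  Job (p=5,w=4): C=5, w*C=4*5=20
  Job (p=6,w=4): C=11, w*C=4*11=44
  Job (p=5,w=2): C=16, w*C=2*16=32
  Job (p=5,w=1): C=21, w*C=1*21=21
  Job (p=7,w=1): C=28, w*C=1*28=28
Total weighted completion time = 145

145


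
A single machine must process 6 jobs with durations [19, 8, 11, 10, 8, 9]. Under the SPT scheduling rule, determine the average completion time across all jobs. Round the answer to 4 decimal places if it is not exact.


Sort jobs by processing time (SPT order): [8, 8, 9, 10, 11, 19]
Compute completion times sequentially:
  Job 1: processing = 8, completes at 8
  Job 2: processing = 8, completes at 16
  Job 3: processing = 9, completes at 25
  Job 4: processing = 10, completes at 35
  Job 5: processing = 11, completes at 46
  Job 6: processing = 19, completes at 65
Sum of completion times = 195
Average completion time = 195/6 = 32.5

32.5


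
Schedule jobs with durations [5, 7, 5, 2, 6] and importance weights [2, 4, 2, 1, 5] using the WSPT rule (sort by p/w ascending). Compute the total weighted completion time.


Compute p/w ratios and sort ascending (WSPT): [(6, 5), (7, 4), (2, 1), (5, 2), (5, 2)]
Compute weighted completion times:
  Job (p=6,w=5): C=6, w*C=5*6=30
  Job (p=7,w=4): C=13, w*C=4*13=52
  Job (p=2,w=1): C=15, w*C=1*15=15
  Job (p=5,w=2): C=20, w*C=2*20=40
  Job (p=5,w=2): C=25, w*C=2*25=50
Total weighted completion time = 187

187


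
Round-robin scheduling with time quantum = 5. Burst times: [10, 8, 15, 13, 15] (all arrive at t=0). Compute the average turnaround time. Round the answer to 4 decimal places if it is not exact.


Time quantum = 5
Execution trace:
  J1 runs 5 units, time = 5
  J2 runs 5 units, time = 10
  J3 runs 5 units, time = 15
  J4 runs 5 units, time = 20
  J5 runs 5 units, time = 25
  J1 runs 5 units, time = 30
  J2 runs 3 units, time = 33
  J3 runs 5 units, time = 38
  J4 runs 5 units, time = 43
  J5 runs 5 units, time = 48
  J3 runs 5 units, time = 53
  J4 runs 3 units, time = 56
  J5 runs 5 units, time = 61
Finish times: [30, 33, 53, 56, 61]
Average turnaround = 233/5 = 46.6

46.6


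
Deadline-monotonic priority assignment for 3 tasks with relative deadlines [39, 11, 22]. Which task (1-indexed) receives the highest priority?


Sort tasks by relative deadline (ascending):
  Task 2: deadline = 11
  Task 3: deadline = 22
  Task 1: deadline = 39
Priority order (highest first): [2, 3, 1]
Highest priority task = 2

2


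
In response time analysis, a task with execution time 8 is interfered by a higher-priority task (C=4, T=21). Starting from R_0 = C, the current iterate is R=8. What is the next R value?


R_next = C + ceil(R_prev / T_hp) * C_hp
ceil(8 / 21) = ceil(0.381) = 1
Interference = 1 * 4 = 4
R_next = 8 + 4 = 12

12


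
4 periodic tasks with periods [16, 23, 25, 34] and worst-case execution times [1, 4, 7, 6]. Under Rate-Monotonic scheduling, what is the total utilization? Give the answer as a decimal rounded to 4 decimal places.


Compute individual utilizations (exact fractions):
  Task 1: C/T = 1/16 (approx. 0.0625)
  Task 2: C/T = 4/23 (approx. 0.1739)
  Task 3: C/T = 7/25 (approx. 0.28)
  Task 4: C/T = 6/34 = 3/17 (approx. 0.1765)
Total utilization U = 1/16 + 4/23 + 7/25 + 3/17 = 108367/156400
Rounded to 4 decimal places: U = 0.6929
RM (Liu & Layland) bound for 4 tasks = 0.756828; compare with U = 108367/156400 (approx. 0.692884)
U <= bound, so schedulable by RM sufficient condition.

0.6929


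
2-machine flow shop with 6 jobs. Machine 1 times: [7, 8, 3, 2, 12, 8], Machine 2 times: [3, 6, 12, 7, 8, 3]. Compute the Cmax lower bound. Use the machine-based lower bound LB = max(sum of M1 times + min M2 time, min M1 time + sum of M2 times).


LB1 = sum(M1 times) + min(M2 times) = 40 + 3 = 43
LB2 = min(M1 times) + sum(M2 times) = 2 + 39 = 41
Lower bound = max(LB1, LB2) = max(43, 41) = 43

43


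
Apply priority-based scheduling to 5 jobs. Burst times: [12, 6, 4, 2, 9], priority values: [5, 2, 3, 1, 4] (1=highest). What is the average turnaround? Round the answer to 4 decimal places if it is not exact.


Sort by priority (ascending = highest first):
Order: [(1, 2), (2, 6), (3, 4), (4, 9), (5, 12)]
Completion times:
  Priority 1, burst=2, C=2
  Priority 2, burst=6, C=8
  Priority 3, burst=4, C=12
  Priority 4, burst=9, C=21
  Priority 5, burst=12, C=33
Average turnaround = 76/5 = 15.2

15.2


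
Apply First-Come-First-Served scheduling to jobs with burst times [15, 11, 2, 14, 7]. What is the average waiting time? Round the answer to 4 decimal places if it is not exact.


FCFS order (as given): [15, 11, 2, 14, 7]
Waiting times:
  Job 1: wait = 0
  Job 2: wait = 15
  Job 3: wait = 26
  Job 4: wait = 28
  Job 5: wait = 42
Sum of waiting times = 111
Average waiting time = 111/5 = 22.2

22.2


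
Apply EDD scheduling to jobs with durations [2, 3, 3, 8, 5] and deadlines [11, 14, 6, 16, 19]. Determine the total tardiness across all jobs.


Sort by due date (EDD order): [(3, 6), (2, 11), (3, 14), (8, 16), (5, 19)]
Compute completion times and tardiness:
  Job 1: p=3, d=6, C=3, tardiness=max(0,3-6)=0
  Job 2: p=2, d=11, C=5, tardiness=max(0,5-11)=0
  Job 3: p=3, d=14, C=8, tardiness=max(0,8-14)=0
  Job 4: p=8, d=16, C=16, tardiness=max(0,16-16)=0
  Job 5: p=5, d=19, C=21, tardiness=max(0,21-19)=2
Total tardiness = 2

2


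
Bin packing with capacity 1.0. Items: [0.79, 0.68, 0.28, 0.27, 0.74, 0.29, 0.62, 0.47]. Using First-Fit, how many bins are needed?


Place items sequentially using First-Fit:
  Item 0.79 -> new Bin 1
  Item 0.68 -> new Bin 2
  Item 0.28 -> Bin 2 (now 0.96)
  Item 0.27 -> new Bin 3
  Item 0.74 -> new Bin 4
  Item 0.29 -> Bin 3 (now 0.56)
  Item 0.62 -> new Bin 5
  Item 0.47 -> new Bin 6
Total bins used = 6

6


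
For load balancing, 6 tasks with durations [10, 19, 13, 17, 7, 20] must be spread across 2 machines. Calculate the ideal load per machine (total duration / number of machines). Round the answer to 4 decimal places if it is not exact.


Total processing time = 10 + 19 + 13 + 17 + 7 + 20 = 86
Number of machines = 2
Ideal balanced load = 86 / 2 = 43.0

43.0


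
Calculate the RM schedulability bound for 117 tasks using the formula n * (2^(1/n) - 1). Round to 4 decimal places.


Compute 2^(1/117) = 1.0059419185
Subtract 1: 1.0059419185 - 1 = 0.0059419185
Multiply by n: 117 * 0.0059419185 = 0.6952044645
Round to 4 dp: 0.6952

0.6952


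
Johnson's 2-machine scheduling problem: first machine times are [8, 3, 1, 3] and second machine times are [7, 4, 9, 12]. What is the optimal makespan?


Apply Johnson's rule:
  Group 1 (a <= b): [(3, 1, 9), (2, 3, 4), (4, 3, 12)]
  Group 2 (a > b): [(1, 8, 7)]
Optimal job order: [3, 2, 4, 1]
Schedule:
  Job 3: M1 done at 1, M2 done at 10
  Job 2: M1 done at 4, M2 done at 14
  Job 4: M1 done at 7, M2 done at 26
  Job 1: M1 done at 15, M2 done at 33
Makespan = 33

33
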